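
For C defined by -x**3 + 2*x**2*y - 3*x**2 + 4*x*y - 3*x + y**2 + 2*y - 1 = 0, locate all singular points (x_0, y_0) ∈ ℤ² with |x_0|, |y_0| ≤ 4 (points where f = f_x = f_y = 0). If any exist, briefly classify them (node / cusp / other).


Singular points: {(-1, 0)}; classification: cusp.

Compute partial derivatives:
  f_x = -3*x**2 + 4*x*y - 6*x + 4*y - 3.
  f_y = 2*x**2 + 4*x + 2*y + 2.
Scan x_0 ∈ {−4, ..., 4}. For each x_0, f_y(x_0, y) is a polynomial in y; find its integer roots y ∈ {−4, ..., 4}, then test f_x and f at those candidates.
  x = -4: f_y(-4, y) = 2*y + 18; no integer root y with |y| ≤ 4.
  x = -3: f_y(-3, y) = 2*y + 8; vanishes at y ∈ {-4}. (-3, -4): f_x = 20 ≠ 0.
  x = -2: f_y(-2, y) = 2*y + 2; vanishes at y ∈ {-1}. (-2, -1): f_x = 1 ≠ 0.
  x = -1: f_y(-1, y) = 2*y; vanishes at y ∈ {0}. (-1, 0): f_x = 0, f = 0 — SINGULAR.
  x = 0: f_y(0, y) = 2*y + 2; vanishes at y ∈ {-1}. (0, -1): f_x = -7 ≠ 0.
  x = 1: f_y(1, y) = 2*y + 8; vanishes at y ∈ {-4}. (1, -4): f_x = -44 ≠ 0.
  x = 2: f_y(2, y) = 2*y + 18; no integer root y with |y| ≤ 4.
  x = 3: f_y(3, y) = 2*y + 32; no integer root y with |y| ≤ 4.
  x = 4: f_y(4, y) = 2*y + 50; no integer root y with |y| ≤ 4.
Only singular point on the grid: (-1, 0).
Classify: substitute x = -1 + u, y = 0 + v and expand: f = -u**3 + 2*u**2*v + v**2.
No constant or linear terms (consistent with a singular point). Quadratic part: v**2. Cubic part: -u**3 + 2*u**2*v.
The quadratic part v**2 is a perfect square, so there is a single (double) tangent line v = 0, i.e. y = 0. Restricting the cubic part to that line (v = 0) leaves -u**3 ≠ 0, so f is not divisible by v and the branch is v² ≈ u**3 to lowest order — this is a cusp.
Classification: cusp.


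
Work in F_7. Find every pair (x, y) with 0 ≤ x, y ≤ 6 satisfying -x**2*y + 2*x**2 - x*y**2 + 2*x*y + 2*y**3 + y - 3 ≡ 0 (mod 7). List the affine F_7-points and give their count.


Affine F_7-points: {(0, 1), (0, 5), (1, 4), (2, 4), (2, 5), (2, 6), (5, 3), (6, 1), (6, 3), (6, 6)}; count = 10.

For each of the 49 pairs (x, y) ∈ F_7², evaluate f(x, y) mod 7. Record the zeros.
  x = 0: [0↦4, 1↦0, 2↦1, 3↦5, 4↦3, 5↦0, 6↦1]  zeros at y ∈ {1, 5}
  x = 1: [0↦6, 1↦2, 2↦1, 3↦1, 4↦0, 5↦3, 6↦1]  zeros at y ∈ {4}
  x = 2: [0↦5, 1↦6, 2↦1, 3↦2, 4↦0, 5↦0, 6↦0]  zeros at y ∈ {4, 5, 6}
  x = 3: [0↦1, 1↦5, 2↦1, 3↦1, 4↦3, 5↦5, 6↦5]  zeros at y ∈ ∅
  x = 4: [0↦1, 1↦6, 2↦1, 3↦5, 4↦2, 5↦4, 6↦2]  zeros at y ∈ ∅
  x = 5: [0↦5, 1↦2, 2↦1, 3↦0, 4↦4, 5↦4, 6↦5]  zeros at y ∈ {3}
  x = 6: [0↦6, 1↦0, 2↦1, 3↦0, 4↦2, 5↦5, 6↦0]  zeros at y ∈ {1, 3, 6}
Collecting zeros: affine points = {(0, 1), (0, 5), (1, 4), (2, 4), (2, 5), (2, 6), (5, 3), (6, 1), (6, 3), (6, 6)}.
Total count |C(F_7)_aff| = 10.


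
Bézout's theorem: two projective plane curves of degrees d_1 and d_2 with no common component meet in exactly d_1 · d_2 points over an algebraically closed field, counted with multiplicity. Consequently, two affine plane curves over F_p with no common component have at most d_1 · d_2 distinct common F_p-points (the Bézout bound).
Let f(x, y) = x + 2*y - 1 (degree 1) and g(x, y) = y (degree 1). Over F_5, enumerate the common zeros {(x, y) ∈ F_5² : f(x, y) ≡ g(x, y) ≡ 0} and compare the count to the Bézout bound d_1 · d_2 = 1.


Common zeros: {(1, 0)}; count = 1; Bézout bound = 1.

deg(f) = 1, deg(g) = 1, so Bézout bound = 1.
Scan x ∈ F_5. For each x, list the y ∈ F_5 with f(x, y) ≡ 0 and those with g(x, y) ≡ 0 (mod 5); the common zeros in that column are the intersection.
  x = 0: f ≡ 0 at y ∈ {3}; g ≡ 0 at y ∈ {0}; common: ∅.
  x = 1: f ≡ 0 at y ∈ {0}; g ≡ 0 at y ∈ {0}; common: {0}.
  x = 2: f ≡ 0 at y ∈ {2}; g ≡ 0 at y ∈ {0}; common: ∅.
  x = 3: f ≡ 0 at y ∈ {4}; g ≡ 0 at y ∈ {0}; common: ∅.
  x = 4: f ≡ 0 at y ∈ {1}; g ≡ 0 at y ∈ {0}; common: ∅.
Collecting: common zeros = {(1, 0)}, so the count is 1.
Comparison with the Bézout bound: 1 ≤ 1 = deg(f)·deg(g), as expected for curves with no common component (the bound is attained).


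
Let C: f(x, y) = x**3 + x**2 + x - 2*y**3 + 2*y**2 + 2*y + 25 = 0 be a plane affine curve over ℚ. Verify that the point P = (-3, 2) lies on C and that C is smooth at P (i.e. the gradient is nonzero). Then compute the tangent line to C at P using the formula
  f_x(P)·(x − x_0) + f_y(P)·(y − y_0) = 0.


Tangent line at P: 22*x - 14*y + 94 = 0.

Step 1: f(-3, 2) = 0, so P lies on C.
Step 2: partial derivatives
  f_x(x, y) = 3*x**2 + 2*x + 1, f_y(x, y) = -6*y**2 + 4*y + 2.
  f_x(P) = 22, f_y(P) = -14 (gradient nonzero, so P is smooth).
Step 3: tangent line at P: 22·(x − -3) + -14·(y − 2) = 0.
Expanding: 22*x - 14*y + 94 = 0.


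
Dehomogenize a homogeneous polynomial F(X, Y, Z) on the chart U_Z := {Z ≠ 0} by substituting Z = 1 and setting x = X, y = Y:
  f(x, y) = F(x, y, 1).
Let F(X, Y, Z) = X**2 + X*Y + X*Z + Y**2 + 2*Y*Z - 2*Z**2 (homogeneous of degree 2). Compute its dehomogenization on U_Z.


f(x, y) = x**2 + x*y + x + y**2 + 2*y - 2

On U_Z we set Z = 1. Each monomial c·X^i·Y^j·Z^k in F becomes c·x^i·y^j·1^k = c·x^i·y^j.
Substituting Z = 1: F(X, Y, 1) = x**2 + x*y + x + y**2 + 2*y - 2.
Note: deg(f) ≤ deg(F) = 2; strict inequality happens when F is divisible by Z (lost terms).


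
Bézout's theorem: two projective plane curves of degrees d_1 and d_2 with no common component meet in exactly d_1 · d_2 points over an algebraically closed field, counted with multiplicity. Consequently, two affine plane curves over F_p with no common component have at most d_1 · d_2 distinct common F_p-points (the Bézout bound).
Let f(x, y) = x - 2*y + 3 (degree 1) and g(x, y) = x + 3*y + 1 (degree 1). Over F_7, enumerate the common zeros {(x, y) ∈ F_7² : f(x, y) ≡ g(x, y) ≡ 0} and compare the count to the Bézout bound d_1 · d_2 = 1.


Common zeros: {(2, 6)}; count = 1; Bézout bound = 1.

deg(f) = 1, deg(g) = 1, so Bézout bound = 1.
Scan x ∈ F_7. For each x, list the y ∈ F_7 with f(x, y) ≡ 0 and those with g(x, y) ≡ 0 (mod 7); the common zeros in that column are the intersection.
  x = 0: f ≡ 0 at y ∈ {5}; g ≡ 0 at y ∈ {2}; common: ∅.
  x = 1: f ≡ 0 at y ∈ {2}; g ≡ 0 at y ∈ {4}; common: ∅.
  x = 2: f ≡ 0 at y ∈ {6}; g ≡ 0 at y ∈ {6}; common: {6}.
  x = 3: f ≡ 0 at y ∈ {3}; g ≡ 0 at y ∈ {1}; common: ∅.
  x = 4: f ≡ 0 at y ∈ {0}; g ≡ 0 at y ∈ {3}; common: ∅.
  x = 5: f ≡ 0 at y ∈ {4}; g ≡ 0 at y ∈ {5}; common: ∅.
  x = 6: f ≡ 0 at y ∈ {1}; g ≡ 0 at y ∈ {0}; common: ∅.
Collecting: common zeros = {(2, 6)}, so the count is 1.
Comparison with the Bézout bound: 1 ≤ 1 = deg(f)·deg(g), as expected for curves with no common component (the bound is attained).


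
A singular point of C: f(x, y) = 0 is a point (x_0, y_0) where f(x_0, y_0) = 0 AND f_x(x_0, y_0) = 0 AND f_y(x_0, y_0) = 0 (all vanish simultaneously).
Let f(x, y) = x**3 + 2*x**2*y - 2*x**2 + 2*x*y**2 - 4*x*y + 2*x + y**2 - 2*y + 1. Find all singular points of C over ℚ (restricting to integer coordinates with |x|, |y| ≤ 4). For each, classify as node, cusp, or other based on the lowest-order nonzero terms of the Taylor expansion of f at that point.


Singular points: {(0, 1)}; classification: cusp.

Compute partial derivatives:
  f_x = 3*x**2 + 4*x*y - 4*x + 2*y**2 - 4*y + 2.
  f_y = 2*x**2 + 4*x*y - 4*x + 2*y - 2.
Scan x_0 ∈ {−4, ..., 4}. For each x_0, f_y(x_0, y) is a polynomial in y; find its integer roots y ∈ {−4, ..., 4}, then test f_x and f at those candidates.
  x = -4: f_y(-4, y) = 46 - 14*y; no integer root y with |y| ≤ 4.
  x = -3: f_y(-3, y) = 28 - 10*y; no integer root y with |y| ≤ 4.
  x = -2: f_y(-2, y) = 14 - 6*y; no integer root y with |y| ≤ 4.
  x = -1: f_y(-1, y) = 4 - 2*y; vanishes at y ∈ {2}. (-1, 2): f_x = 1 ≠ 0.
  x = 0: f_y(0, y) = 2*y - 2; vanishes at y ∈ {1}. (0, 1): f_x = 0, f = 0 — SINGULAR.
  x = 1: f_y(1, y) = 6*y - 4; no integer root y with |y| ≤ 4.
  x = 2: f_y(2, y) = 10*y - 2; no integer root y with |y| ≤ 4.
  x = 3: f_y(3, y) = 14*y + 4; no integer root y with |y| ≤ 4.
  x = 4: f_y(4, y) = 18*y + 14; no integer root y with |y| ≤ 4.
Only singular point on the grid: (0, 1).
Classify: substitute x = 0 + u, y = 1 + v and expand: f = u**3 + 2*u**2*v + 2*u*v**2 + v**2.
No constant or linear terms (consistent with a singular point). Quadratic part: v**2. Cubic part: u**3 + 2*u**2*v + 2*u*v**2.
The quadratic part v**2 is a perfect square, so there is a single (double) tangent line v = 0, i.e. y = 1. Restricting the cubic part to that line (v = 0) leaves u**3 ≠ 0, so f is not divisible by v and the branch is v² ≈ -u**3 to lowest order — this is a cusp.
Classification: cusp.


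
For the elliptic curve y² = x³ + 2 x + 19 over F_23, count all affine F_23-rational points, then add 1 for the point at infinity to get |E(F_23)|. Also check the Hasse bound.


Affine points = {(2, 10), (2, 13), (3, 11), (3, 12), (5, 4), (5, 19), (7, 10), (7, 13), (8, 8), (8, 15), (10, 2), (10, 21), (12, 0), (14, 10), (14, 13), (19, 4), (19, 19), (20, 3), (20, 20), (22, 4), (22, 19)}; affine count = 21; |E(F_23)| = 22.

Discriminant check: Δ ∝ 4a³ + 27b² = 4·2³ + 27·19² = 4·8 + 27·361 ≡ 4 (mod 23). Nonzero ⇒ E is nonsingular.
For each x ∈ F_23, compute rhs = x³ + 2·x + 19 mod 23, then count y ∈ F_23 with y² ≡ rhs.
  x = 0: rhs = 19, matching y values: none (0 points).
  x = 1: rhs = 22, matching y values: none (0 points).
  x = 2: rhs = 8, matching y values: 10, 13 (2 points).
  x = 3: rhs = 6, matching y values: 11, 12 (2 points).
  x = 4: rhs = 22, matching y values: none (0 points).
  x = 5: rhs = 16, matching y values: 4, 19 (2 points).
  x = 6: rhs = 17, matching y values: none (0 points).
  x = 7: rhs = 8, matching y values: 10, 13 (2 points).
  x = 8: rhs = 18, matching y values: 8, 15 (2 points).
  x = 9: rhs = 7, matching y values: none (0 points).
  x = 10: rhs = 4, matching y values: 2, 21 (2 points).
  x = 11: rhs = 15, matching y values: none (0 points).
  x = 12: rhs = 0, matching y values: 0 (1 points).
  x = 13: rhs = 11, matching y values: none (0 points).
  x = 14: rhs = 8, matching y values: 10, 13 (2 points).
  x = 15: rhs = 20, matching y values: none (0 points).
  x = 16: rhs = 7, matching y values: none (0 points).
  x = 17: rhs = 21, matching y values: none (0 points).
  x = 18: rhs = 22, matching y values: none (0 points).
  x = 19: rhs = 16, matching y values: 4, 19 (2 points).
  x = 20: rhs = 9, matching y values: 3, 20 (2 points).
  x = 21: rhs = 7, matching y values: none (0 points).
  x = 22: rhs = 16, matching y values: 4, 19 (2 points).
Total affine count: 21.
Full point count |E(F_23)| = 21 + 1 = 22.
Hasse bound: |22 − (23+1)| = |-2| = 2 ≤ 2√23 ≈ 9.5917 ✓.


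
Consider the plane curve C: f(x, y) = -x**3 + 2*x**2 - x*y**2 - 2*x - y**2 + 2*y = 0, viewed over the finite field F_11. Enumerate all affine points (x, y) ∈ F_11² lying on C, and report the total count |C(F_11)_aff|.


Affine F_11-points: {(0, 0), (0, 2), (2, 4), (6, 6), (6, 10), (8, 1), (8, 9), (9, 4), (9, 5), (10, 3)}; count = 10.

For each of the 121 pairs (x, y) ∈ F_11², evaluate f(x, y) mod 11. Record the zeros.
  x = 0: [0↦0, 1↦1, 2↦0, 3↦8, 4↦3, 5↦7, 6↦9, 7↦9, 8↦7, 9↦3, 10↦8]  zeros at y ∈ {0, 2}
  x = 1: [0↦10, 1↦10, 2↦6, 3↦9, 4↦8, 5↦3, 6↦5, 7↦3, 8↦8, 9↦9, 10↦6]  zeros at y ∈ ∅
  x = 2: [0↦7, 1↦6, 2↦10, 3↦8, 4↦0, 5↦8, 6↦10, 7↦6, 8↦7, 9↦2, 10↦2]  zeros at y ∈ {4}
  x = 3: [0↦7, 1↦5, 2↦6, 3↦10, 4↦6, 5↦5, 6↦7, 7↦1, 8↦9, 9↦9, 10↦1]  zeros at y ∈ ∅
  x = 4: [0↦4, 1↦1, 2↦10, 3↦9, 4↦9, 5↦10, 6↦1, 7↦4, 8↦8, 9↦2, 10↦8]  zeros at y ∈ ∅
  x = 5: [0↦3, 1↦10, 2↦5, 3↦10, 4↦3, 5↦6, 6↦8, 7↦9, 8↦9, 9↦8, 10↦6]  zeros at y ∈ ∅
  x = 6: [0↦9, 1↦4, 2↦7, 3↦7, 4↦4, 5↦9, 6↦0, 7↦10, 8↦6, 9↦10, 10↦0]  zeros at y ∈ {6, 10}
  x = 7: [0↦5, 1↦10, 2↦10, 3↦5, 4↦6, 5↦2, 6↦4, 7↦1, 8↦4, 9↦2, 10↦6]  zeros at y ∈ ∅
  x = 8: [0↦7, 1↦0, 2↦8, 3↦9, 4↦3, 5↦1, 6↦3, 7↦9, 8↦8, 9↦0, 10↦7]  zeros at y ∈ {1, 9}
  x = 9: [0↦9, 1↦1, 2↦6, 3↦2, 4↦0, 5↦0, 6↦2, 7↦6, 8↦1, 9↦9, 10↦8]  zeros at y ∈ {4, 5}
  x = 10: [0↦5, 1↦7, 2↦9, 3↦0, 4↦2, 5↦4, 6↦6, 7↦8, 8↦10, 9↦1, 10↦3]  zeros at y ∈ {3}
Collecting zeros: affine points = {(0, 0), (0, 2), (2, 4), (6, 6), (6, 10), (8, 1), (8, 9), (9, 4), (9, 5), (10, 3)}.
Total count |C(F_11)_aff| = 10.


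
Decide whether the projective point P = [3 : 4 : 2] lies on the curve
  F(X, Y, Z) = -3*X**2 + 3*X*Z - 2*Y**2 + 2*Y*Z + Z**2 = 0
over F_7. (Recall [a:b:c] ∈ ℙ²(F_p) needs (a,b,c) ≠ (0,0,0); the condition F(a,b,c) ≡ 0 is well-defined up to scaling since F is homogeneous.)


F(3,4,2) ≡ 0 (mod 7); P is on the curve.

Evaluate F(3, 4, 2) term-by-term (mod 7).
  -3*X**2 ↦ -3·9·1·1 = -27
  3*X*Z ↦ 3·3·1·2 = 18
  -2*Y**2 ↦ -2·1·16·1 = -32
  2*Y*Z ↦ 2·1·4·2 = 16
  Z**2 ↦ 1·1·1·4 = 4
Sum: F(3, 4, 2) = (-27) + (18) + (-32) + (16) + (4) = -21.
Reducing mod 7: -21 ≡ 0 (mod 7).
Since F(a, b, c) ≡ 0 (mod 7), P lies on the curve.


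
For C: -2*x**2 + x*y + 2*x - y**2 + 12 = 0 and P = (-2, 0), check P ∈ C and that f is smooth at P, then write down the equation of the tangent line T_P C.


Tangent line at P: 10*x - 2*y + 20 = 0.

Step 1: f(-2, 0) = 0, so P lies on C.
Step 2: partial derivatives
  f_x(x, y) = -4*x + y + 2, f_y(x, y) = x - 2*y.
  f_x(P) = 10, f_y(P) = -2 (gradient nonzero, so P is smooth).
Step 3: tangent line at P: 10·(x − -2) + -2·(y − 0) = 0.
Expanding: 10*x - 2*y + 20 = 0.


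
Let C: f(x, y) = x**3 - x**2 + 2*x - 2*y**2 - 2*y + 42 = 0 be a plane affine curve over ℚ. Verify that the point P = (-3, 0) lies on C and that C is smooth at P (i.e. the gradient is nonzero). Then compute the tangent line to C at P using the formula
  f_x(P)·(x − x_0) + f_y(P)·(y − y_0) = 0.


Tangent line at P: 35*x - 2*y + 105 = 0.

Step 1: f(-3, 0) = 0, so P lies on C.
Step 2: partial derivatives
  f_x(x, y) = 3*x**2 - 2*x + 2, f_y(x, y) = -4*y - 2.
  f_x(P) = 35, f_y(P) = -2 (gradient nonzero, so P is smooth).
Step 3: tangent line at P: 35·(x − -3) + -2·(y − 0) = 0.
Expanding: 35*x - 2*y + 105 = 0.


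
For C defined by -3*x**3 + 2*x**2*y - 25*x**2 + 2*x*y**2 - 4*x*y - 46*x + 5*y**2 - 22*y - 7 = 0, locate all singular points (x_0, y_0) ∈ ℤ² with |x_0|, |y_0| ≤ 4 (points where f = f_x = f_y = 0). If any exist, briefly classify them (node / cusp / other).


Singular points: {(-2, 3)}; classification: node.

Compute partial derivatives:
  f_x = -9*x**2 + 4*x*y - 50*x + 2*y**2 - 4*y - 46.
  f_y = 2*x**2 + 4*x*y - 4*x + 10*y - 22.
Scan x_0 ∈ {−4, ..., 4}. For each x_0, f_y(x_0, y) is a polynomial in y; find its integer roots y ∈ {−4, ..., 4}, then test f_x and f at those candidates.
  x = -4: f_y(-4, y) = 26 - 6*y; no integer root y with |y| ≤ 4.
  x = -3: f_y(-3, y) = 8 - 2*y; vanishes at y ∈ {4}. (-3, 4): f_x = -9 ≠ 0.
  x = -2: f_y(-2, y) = 2*y - 6; vanishes at y ∈ {3}. (-2, 3): f_x = 0, f = 0 — SINGULAR.
  x = -1: f_y(-1, y) = 6*y - 16; no integer root y with |y| ≤ 4.
  x = 0: f_y(0, y) = 10*y - 22; no integer root y with |y| ≤ 4.
  x = 1: f_y(1, y) = 14*y - 24; no integer root y with |y| ≤ 4.
  x = 2: f_y(2, y) = 18*y - 22; no integer root y with |y| ≤ 4.
  x = 3: f_y(3, y) = 22*y - 16; no integer root y with |y| ≤ 4.
  x = 4: f_y(4, y) = 26*y - 6; no integer root y with |y| ≤ 4.
Only singular point on the grid: (-2, 3).
Classify: substitute x = -2 + u, y = 3 + v and expand: f = -3*u**3 + 2*u**2*v - u**2 + 2*u*v**2 + v**2.
No constant or linear terms (consistent with a singular point). Quadratic part: -u**2 + v**2. Cubic part: -3*u**3 + 2*u**2*v + 2*u*v**2.
The quadratic part v**2 - u**2 = (v − u)(v + u) splits into two distinct linear factors, so there are two distinct tangent lines y − 3 = ±(x − -2) — this is a node (ordinary double point).
Classification: node.


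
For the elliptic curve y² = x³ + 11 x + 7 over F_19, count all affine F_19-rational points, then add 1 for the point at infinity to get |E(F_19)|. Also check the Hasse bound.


Affine points = {(0, 8), (0, 11), (1, 0), (4, 1), (4, 18), (5, 4), (5, 15), (6, 2), (6, 17), (7, 3), (7, 16), (12, 9), (12, 10), (14, 6), (14, 13), (16, 2), (16, 17)}; affine count = 17; |E(F_19)| = 18.

Discriminant check: Δ ∝ 4a³ + 27b² = 4·11³ + 27·7² = 4·1331 + 27·49 ≡ 16 (mod 19). Nonzero ⇒ E is nonsingular.
For each x ∈ F_19, compute rhs = x³ + 11·x + 7 mod 19, then count y ∈ F_19 with y² ≡ rhs.
  x = 0: rhs = 7, matching y values: 8, 11 (2 points).
  x = 1: rhs = 0, matching y values: 0 (1 points).
  x = 2: rhs = 18, matching y values: none (0 points).
  x = 3: rhs = 10, matching y values: none (0 points).
  x = 4: rhs = 1, matching y values: 1, 18 (2 points).
  x = 5: rhs = 16, matching y values: 4, 15 (2 points).
  x = 6: rhs = 4, matching y values: 2, 17 (2 points).
  x = 7: rhs = 9, matching y values: 3, 16 (2 points).
  x = 8: rhs = 18, matching y values: none (0 points).
  x = 9: rhs = 18, matching y values: none (0 points).
  x = 10: rhs = 15, matching y values: none (0 points).
  x = 11: rhs = 15, matching y values: none (0 points).
  x = 12: rhs = 5, matching y values: 9, 10 (2 points).
  x = 13: rhs = 10, matching y values: none (0 points).
  x = 14: rhs = 17, matching y values: 6, 13 (2 points).
  x = 15: rhs = 13, matching y values: none (0 points).
  x = 16: rhs = 4, matching y values: 2, 17 (2 points).
  x = 17: rhs = 15, matching y values: none (0 points).
  x = 18: rhs = 14, matching y values: none (0 points).
Total affine count: 17.
Full point count |E(F_19)| = 17 + 1 = 18.
Hasse bound: |18 − (19+1)| = |-2| = 2 ≤ 2√19 ≈ 8.7178 ✓.


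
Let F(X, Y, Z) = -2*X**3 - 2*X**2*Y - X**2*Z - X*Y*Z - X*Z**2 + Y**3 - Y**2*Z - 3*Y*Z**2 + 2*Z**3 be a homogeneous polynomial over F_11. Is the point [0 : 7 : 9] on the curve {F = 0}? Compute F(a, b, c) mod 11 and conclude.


F(0,7,9) ≡ 0 (mod 11); P is on the curve.

Evaluate F(0, 7, 9) term-by-term (mod 11).
  -2*X**3 ↦ -2·0·1·1 = 0
  -2*X**2*Y ↦ -2·0·7·1 = 0
  -X**2*Z ↦ -1·0·1·9 = 0
  -X*Y*Z ↦ -1·0·7·9 = 0
  -X*Z**2 ↦ -1·0·1·81 = 0
  Y**3 ↦ 1·1·343·1 = 343
  -Y**2*Z ↦ -1·1·49·9 = -441
  -3*Y*Z**2 ↦ -3·1·7·81 = -1701
  2*Z**3 ↦ 2·1·1·729 = 1458
Sum: F(0, 7, 9) = (0) + (0) + (0) + (0) + (0) + (343) + (-441) + (-1701) + (1458) = -341.
Reducing mod 11: -341 ≡ 0 (mod 11).
Since F(a, b, c) ≡ 0 (mod 11), P lies on the curve.


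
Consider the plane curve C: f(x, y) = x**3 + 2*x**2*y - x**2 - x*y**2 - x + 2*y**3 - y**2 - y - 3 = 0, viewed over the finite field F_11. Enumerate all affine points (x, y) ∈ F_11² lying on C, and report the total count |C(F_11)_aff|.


Affine F_11-points: {(0, 7), (2, 5), (3, 10), (4, 2), (4, 3), (7, 2), (8, 2), (9, 5), (10, 9)}; count = 9.

For each of the 121 pairs (x, y) ∈ F_11², evaluate f(x, y) mod 11. Record the zeros.
  x = 0: [0↦8, 1↦8, 2↦7, 3↦6, 4↦6, 5↦8, 6↦2, 7↦0, 8↦3, 9↦1, 10↦6]  zeros at y ∈ {7}
  x = 1: [0↦7, 1↦8, 2↦6, 3↦2, 4↦8, 5↦3, 6↦10, 7↦8, 8↦9, 9↦3, 10↦2]  zeros at y ∈ ∅
  x = 2: [0↦10, 1↦5, 2↦6, 3↦3, 4↦8, 5↦0, 6↦2, 7↦4, 8↦7, 9↦1, 10↦9]  zeros at y ∈ {5}
  x = 3: [0↦1, 1↦5, 2↦2, 3↦4, 4↦1, 5↦5, 6↦6, 7↦5, 8↦3, 9↦1, 10↦0]  zeros at y ∈ {10}
  x = 4: [0↦8, 1↦3, 2↦0, 3↦0, 4↦4, 5↦2, 6↦6, 7↦6, 8↦3, 9↦9, 10↦3]  zeros at y ∈ {2, 3}
  x = 5: [0↦4, 1↦5, 2↦6, 3↦8, 4↦1, 5↦8, 6↦8, 7↦2, 8↦2, 9↦9, 10↦2]  zeros at y ∈ ∅
  x = 6: [0↦6, 1↦6, 2↦4, 3↦1, 4↦9, 5↦7, 6↦7, 7↦10, 8↦6, 9↦7, 10↦3]  zeros at y ∈ ∅
  x = 7: [0↦9, 1↦1, 2↦0, 3↦7, 4↦1, 5↦5, 6↦9, 7↦3, 8↦10, 9↦9, 10↦1]  zeros at y ∈ {2}
  x = 8: [0↦8, 1↦7, 2↦0, 3↦10, 4↦5, 5↦8, 6↦9, 7↦9, 8↦9, 9↦10, 10↦2]  zeros at y ∈ {2}
  x = 9: [0↦9, 1↦8, 2↦10, 3↦5, 4↦5, 5↦0, 6↦2, 7↦1, 8↦9, 9↦5, 10↦1]  zeros at y ∈ {5}
  x = 10: [0↦7, 1↦10, 2↦3, 3↦9, 4↦7, 5↦9, 6↦5, 7↦7, 8↦5, 9↦0, 10↦4]  zeros at y ∈ {9}
Collecting zeros: affine points = {(0, 7), (2, 5), (3, 10), (4, 2), (4, 3), (7, 2), (8, 2), (9, 5), (10, 9)}.
Total count |C(F_11)_aff| = 9.


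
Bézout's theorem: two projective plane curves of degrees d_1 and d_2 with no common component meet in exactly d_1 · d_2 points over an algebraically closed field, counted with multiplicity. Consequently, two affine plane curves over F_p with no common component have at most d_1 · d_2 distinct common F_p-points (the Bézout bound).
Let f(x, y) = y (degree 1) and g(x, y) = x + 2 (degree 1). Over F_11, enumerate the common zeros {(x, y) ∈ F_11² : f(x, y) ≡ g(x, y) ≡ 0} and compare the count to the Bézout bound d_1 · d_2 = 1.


Common zeros: {(9, 0)}; count = 1; Bézout bound = 1.

deg(f) = 1, deg(g) = 1, so Bézout bound = 1.
Scan x ∈ F_11. For each x, list the y ∈ F_11 with f(x, y) ≡ 0 and those with g(x, y) ≡ 0 (mod 11); the common zeros in that column are the intersection.
  x = 0: f ≡ 0 at y ∈ {0}; g ≡ 0 at y ∈ ∅; common: ∅.
  x = 1: f ≡ 0 at y ∈ {0}; g ≡ 0 at y ∈ ∅; common: ∅.
  x = 2: f ≡ 0 at y ∈ {0}; g ≡ 0 at y ∈ ∅; common: ∅.
  x = 3: f ≡ 0 at y ∈ {0}; g ≡ 0 at y ∈ ∅; common: ∅.
  x = 4: f ≡ 0 at y ∈ {0}; g ≡ 0 at y ∈ ∅; common: ∅.
  x = 5: f ≡ 0 at y ∈ {0}; g ≡ 0 at y ∈ ∅; common: ∅.
  x = 6: f ≡ 0 at y ∈ {0}; g ≡ 0 at y ∈ ∅; common: ∅.
  x = 7: f ≡ 0 at y ∈ {0}; g ≡ 0 at y ∈ ∅; common: ∅.
  x = 8: f ≡ 0 at y ∈ {0}; g ≡ 0 at y ∈ ∅; common: ∅.
  x = 9: f ≡ 0 at y ∈ {0}; g ≡ 0 at y ∈ {0, 1, 2, 3, 4, 5, 6, 7, 8, 9, 10}; common: {0}.
  x = 10: f ≡ 0 at y ∈ {0}; g ≡ 0 at y ∈ ∅; common: ∅.
Collecting: common zeros = {(9, 0)}, so the count is 1.
Comparison with the Bézout bound: 1 ≤ 1 = deg(f)·deg(g), as expected for curves with no common component (the bound is attained).


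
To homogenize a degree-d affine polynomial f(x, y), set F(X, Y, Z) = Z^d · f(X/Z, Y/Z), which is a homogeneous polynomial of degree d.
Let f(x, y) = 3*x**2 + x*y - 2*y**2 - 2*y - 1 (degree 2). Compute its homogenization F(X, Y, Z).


F(X, Y, Z) = 3*X**2 + X*Y - 2*Y**2 - 2*Y*Z - Z**2

deg(f) = 2.
Substitute x = X/Z, y = Y/Z into f, then multiply by Z^2.
  monomial 3·x^2·y^0 ↦ 3·X^2·Y^0·Z^0.
  monomial 1·x^1·y^1 ↦ 1·X^1·Y^1·Z^0.
  monomial -2·x^0·y^2 ↦ -2·X^0·Y^2·Z^0.
  monomial -2·x^0·y^1 ↦ -2·X^0·Y^1·Z^1.
  monomial -1·x^0·y^0 ↦ -1·X^0·Y^0·Z^2.
Collecting: F(X, Y, Z) = 3*X**2 + X*Y - 2*Y**2 - 2*Y*Z - Z**2.


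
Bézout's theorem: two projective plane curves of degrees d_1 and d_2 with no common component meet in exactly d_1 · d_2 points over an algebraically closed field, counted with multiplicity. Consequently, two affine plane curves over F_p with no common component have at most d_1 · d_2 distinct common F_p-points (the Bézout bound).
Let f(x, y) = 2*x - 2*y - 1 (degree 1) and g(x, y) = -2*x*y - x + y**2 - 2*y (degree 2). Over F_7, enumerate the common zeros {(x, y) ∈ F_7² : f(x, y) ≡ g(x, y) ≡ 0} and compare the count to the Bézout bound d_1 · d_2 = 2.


Common zeros: {(2, 5)}; count = 1; Bézout bound = 2.

deg(f) = 1, deg(g) = 2, so Bézout bound = 2.
Scan x ∈ F_7. For each x, list the y ∈ F_7 with f(x, y) ≡ 0 and those with g(x, y) ≡ 0 (mod 7); the common zeros in that column are the intersection.
  x = 0: f ≡ 0 at y ∈ {3}; g ≡ 0 at y ∈ {0, 2}; common: ∅.
  x = 1: f ≡ 0 at y ∈ {4}; g ≡ 0 at y ∈ ∅; common: ∅.
  x = 2: f ≡ 0 at y ∈ {5}; g ≡ 0 at y ∈ {1, 5}; common: {5}.
  x = 3: f ≡ 0 at y ∈ {6}; g ≡ 0 at y ∈ ∅; common: ∅.
  x = 4: f ≡ 0 at y ∈ {0}; g ≡ 0 at y ∈ {4, 6}; common: ∅.
  x = 5: f ≡ 0 at y ∈ {1}; g ≡ 0 at y ∈ ∅; common: ∅.
  x = 6: f ≡ 0 at y ∈ {2}; g ≡ 0 at y ∈ ∅; common: ∅.
Collecting: common zeros = {(2, 5)}, so the count is 1.
Comparison with the Bézout bound: 1 ≤ 2 = deg(f)·deg(g), as expected for curves with no common component (the affine F_7-count falls short of the bound because intersections may lie at infinity, over extension fields, or carry multiplicity).


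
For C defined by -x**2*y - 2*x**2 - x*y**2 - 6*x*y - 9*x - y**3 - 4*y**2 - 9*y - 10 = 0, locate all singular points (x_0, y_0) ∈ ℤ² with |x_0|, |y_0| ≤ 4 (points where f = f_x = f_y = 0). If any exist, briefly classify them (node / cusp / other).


Singular points: {(-2, -1)}; classification: node.

Compute partial derivatives:
  f_x = -2*x*y - 4*x - y**2 - 6*y - 9.
  f_y = -x**2 - 2*x*y - 6*x - 3*y**2 - 8*y - 9.
Scan x_0 ∈ {−4, ..., 4}. For each x_0, f_y(x_0, y) is a polynomial in y; find its integer roots y ∈ {−4, ..., 4}, then test f_x and f at those candidates.
  x = -4: f_y(-4, y) = -3*y**2 - 1; no integer root y with |y| ≤ 4.
  x = -3: f_y(-3, y) = -3*y**2 - 2*y; vanishes at y ∈ {0}. (-3, 0): f_x = 3 ≠ 0.
  x = -2: f_y(-2, y) = -3*y**2 - 4*y - 1; vanishes at y ∈ {-1}. (-2, -1): f_x = 0, f = 0 — SINGULAR.
  x = -1: f_y(-1, y) = -3*y**2 - 6*y - 4; no integer root y with |y| ≤ 4.
  x = 0: f_y(0, y) = -3*y**2 - 8*y - 9; no integer root y with |y| ≤ 4.
  x = 1: f_y(1, y) = -3*y**2 - 10*y - 16; no integer root y with |y| ≤ 4.
  x = 2: f_y(2, y) = -3*y**2 - 12*y - 25; no integer root y with |y| ≤ 4.
  x = 3: f_y(3, y) = -3*y**2 - 14*y - 36; no integer root y with |y| ≤ 4.
  x = 4: f_y(4, y) = -3*y**2 - 16*y - 49; no integer root y with |y| ≤ 4.
Only singular point on the grid: (-2, -1).
Classify: substitute x = -2 + u, y = -1 + v and expand: f = -u**2*v - u**2 - u*v**2 - v**3 + v**2.
No constant or linear terms (consistent with a singular point). Quadratic part: -u**2 + v**2. Cubic part: -u**2*v - u*v**2 - v**3.
The quadratic part v**2 - u**2 = (v − u)(v + u) splits into two distinct linear factors, so there are two distinct tangent lines y − -1 = ±(x − -2) — this is a node (ordinary double point).
Classification: node.


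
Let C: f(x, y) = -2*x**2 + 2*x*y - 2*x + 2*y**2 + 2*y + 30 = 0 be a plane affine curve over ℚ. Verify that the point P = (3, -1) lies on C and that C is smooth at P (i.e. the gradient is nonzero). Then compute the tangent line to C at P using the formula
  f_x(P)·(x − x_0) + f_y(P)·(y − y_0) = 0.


Tangent line at P: -16*x + 4*y + 52 = 0.

Step 1: f(3, -1) = 0, so P lies on C.
Step 2: partial derivatives
  f_x(x, y) = -4*x + 2*y - 2, f_y(x, y) = 2*x + 4*y + 2.
  f_x(P) = -16, f_y(P) = 4 (gradient nonzero, so P is smooth).
Step 3: tangent line at P: -16·(x − 3) + 4·(y − -1) = 0.
Expanding: -16*x + 4*y + 52 = 0.


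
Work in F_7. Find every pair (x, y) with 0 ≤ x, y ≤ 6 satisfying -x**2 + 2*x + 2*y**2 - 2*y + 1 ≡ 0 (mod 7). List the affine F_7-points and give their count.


Affine F_7-points: {(1, 3), (1, 5), (4, 0), (4, 1), (5, 0), (5, 1)}; count = 6.

For each of the 49 pairs (x, y) ∈ F_7², evaluate f(x, y) mod 7. Record the zeros.
  x = 0: [0↦1, 1↦1, 2↦5, 3↦6, 4↦4, 5↦6, 6↦5]  zeros at y ∈ ∅
  x = 1: [0↦2, 1↦2, 2↦6, 3↦0, 4↦5, 5↦0, 6↦6]  zeros at y ∈ {3, 5}
  x = 2: [0↦1, 1↦1, 2↦5, 3↦6, 4↦4, 5↦6, 6↦5]  zeros at y ∈ ∅
  x = 3: [0↦5, 1↦5, 2↦2, 3↦3, 4↦1, 5↦3, 6↦2]  zeros at y ∈ ∅
  x = 4: [0↦0, 1↦0, 2↦4, 3↦5, 4↦3, 5↦5, 6↦4]  zeros at y ∈ {0, 1}
  x = 5: [0↦0, 1↦0, 2↦4, 3↦5, 4↦3, 5↦5, 6↦4]  zeros at y ∈ {0, 1}
  x = 6: [0↦5, 1↦5, 2↦2, 3↦3, 4↦1, 5↦3, 6↦2]  zeros at y ∈ ∅
Collecting zeros: affine points = {(1, 3), (1, 5), (4, 0), (4, 1), (5, 0), (5, 1)}.
Total count |C(F_7)_aff| = 6.


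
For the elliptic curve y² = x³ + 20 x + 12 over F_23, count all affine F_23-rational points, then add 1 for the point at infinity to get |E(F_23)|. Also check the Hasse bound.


Affine points = {(0, 9), (0, 14), (4, 8), (4, 15), (6, 7), (6, 16), (7, 9), (7, 14), (9, 1), (9, 22), (10, 4), (10, 19), (12, 5), (12, 18), (13, 10), (13, 13), (14, 0), (16, 9), (16, 14), (19, 11), (19, 12)}; affine count = 21; |E(F_23)| = 22.

Discriminant check: Δ ∝ 4a³ + 27b² = 4·20³ + 27·12² = 4·8000 + 27·144 ≡ 8 (mod 23). Nonzero ⇒ E is nonsingular.
For each x ∈ F_23, compute rhs = x³ + 20·x + 12 mod 23, then count y ∈ F_23 with y² ≡ rhs.
  x = 0: rhs = 12, matching y values: 9, 14 (2 points).
  x = 1: rhs = 10, matching y values: none (0 points).
  x = 2: rhs = 14, matching y values: none (0 points).
  x = 3: rhs = 7, matching y values: none (0 points).
  x = 4: rhs = 18, matching y values: 8, 15 (2 points).
  x = 5: rhs = 7, matching y values: none (0 points).
  x = 6: rhs = 3, matching y values: 7, 16 (2 points).
  x = 7: rhs = 12, matching y values: 9, 14 (2 points).
  x = 8: rhs = 17, matching y values: none (0 points).
  x = 9: rhs = 1, matching y values: 1, 22 (2 points).
  x = 10: rhs = 16, matching y values: 4, 19 (2 points).
  x = 11: rhs = 22, matching y values: none (0 points).
  x = 12: rhs = 2, matching y values: 5, 18 (2 points).
  x = 13: rhs = 8, matching y values: 10, 13 (2 points).
  x = 14: rhs = 0, matching y values: 0 (1 points).
  x = 15: rhs = 7, matching y values: none (0 points).
  x = 16: rhs = 12, matching y values: 9, 14 (2 points).
  x = 17: rhs = 21, matching y values: none (0 points).
  x = 18: rhs = 17, matching y values: none (0 points).
  x = 19: rhs = 6, matching y values: 11, 12 (2 points).
  x = 20: rhs = 17, matching y values: none (0 points).
  x = 21: rhs = 10, matching y values: none (0 points).
  x = 22: rhs = 14, matching y values: none (0 points).
Total affine count: 21.
Full point count |E(F_23)| = 21 + 1 = 22.
Hasse bound: |22 − (23+1)| = |-2| = 2 ≤ 2√23 ≈ 9.5917 ✓.


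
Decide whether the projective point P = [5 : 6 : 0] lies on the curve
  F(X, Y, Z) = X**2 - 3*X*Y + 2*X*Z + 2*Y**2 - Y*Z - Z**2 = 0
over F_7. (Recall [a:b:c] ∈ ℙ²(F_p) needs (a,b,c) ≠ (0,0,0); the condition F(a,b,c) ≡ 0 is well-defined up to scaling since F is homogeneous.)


F(5,6,0) ≡ 0 (mod 7); P is on the curve.

Evaluate F(5, 6, 0) term-by-term (mod 7).
  X**2 ↦ 1·25·1·1 = 25
  -3*X*Y ↦ -3·5·6·1 = -90
  2*X*Z ↦ 2·5·1·0 = 0
  2*Y**2 ↦ 2·1·36·1 = 72
  -Y*Z ↦ -1·1·6·0 = 0
  -Z**2 ↦ -1·1·1·0 = 0
Sum: F(5, 6, 0) = (25) + (-90) + (0) + (72) + (0) + (0) = 7.
Reducing mod 7: 7 ≡ 0 (mod 7).
Since F(a, b, c) ≡ 0 (mod 7), P lies on the curve.


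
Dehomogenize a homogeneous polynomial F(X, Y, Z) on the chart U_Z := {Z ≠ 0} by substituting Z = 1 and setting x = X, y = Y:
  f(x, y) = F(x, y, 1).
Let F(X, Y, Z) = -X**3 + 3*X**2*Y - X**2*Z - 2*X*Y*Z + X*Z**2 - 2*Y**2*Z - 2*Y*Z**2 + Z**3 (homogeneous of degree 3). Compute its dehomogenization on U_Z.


f(x, y) = -x**3 + 3*x**2*y - x**2 - 2*x*y + x - 2*y**2 - 2*y + 1

On U_Z we set Z = 1. Each monomial c·X^i·Y^j·Z^k in F becomes c·x^i·y^j·1^k = c·x^i·y^j.
Substituting Z = 1: F(X, Y, 1) = -x**3 + 3*x**2*y - x**2 - 2*x*y + x - 2*y**2 - 2*y + 1.
Note: deg(f) ≤ deg(F) = 3; strict inequality happens when F is divisible by Z (lost terms).


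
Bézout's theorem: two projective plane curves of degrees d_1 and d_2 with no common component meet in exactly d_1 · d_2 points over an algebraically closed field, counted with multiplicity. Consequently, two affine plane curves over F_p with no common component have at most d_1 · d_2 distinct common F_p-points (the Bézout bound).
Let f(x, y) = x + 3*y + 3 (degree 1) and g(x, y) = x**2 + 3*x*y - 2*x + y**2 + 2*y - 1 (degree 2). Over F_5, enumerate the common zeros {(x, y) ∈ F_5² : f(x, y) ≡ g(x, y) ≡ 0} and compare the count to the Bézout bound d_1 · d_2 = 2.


Common zeros: ∅; count = 0; Bézout bound = 2.

deg(f) = 1, deg(g) = 2, so Bézout bound = 2.
Scan x ∈ F_5. For each x, list the y ∈ F_5 with f(x, y) ≡ 0 and those with g(x, y) ≡ 0 (mod 5); the common zeros in that column are the intersection.
  x = 0: f ≡ 0 at y ∈ {4}; g ≡ 0 at y ∈ ∅; common: ∅.
  x = 1: f ≡ 0 at y ∈ {2}; g ≡ 0 at y ∈ ∅; common: ∅.
  x = 2: f ≡ 0 at y ∈ {0}; g ≡ 0 at y ∈ ∅; common: ∅.
  x = 3: f ≡ 0 at y ∈ {3}; g ≡ 0 at y ∈ ∅; common: ∅.
  x = 4: f ≡ 0 at y ∈ {1}; g ≡ 0 at y ∈ ∅; common: ∅.
Collecting: common zeros = ∅, so the count is 0.
Comparison with the Bézout bound: 0 ≤ 2 = deg(f)·deg(g), as expected for curves with no common component (the affine F_5-count falls short of the bound because intersections may lie at infinity, over extension fields, or carry multiplicity).


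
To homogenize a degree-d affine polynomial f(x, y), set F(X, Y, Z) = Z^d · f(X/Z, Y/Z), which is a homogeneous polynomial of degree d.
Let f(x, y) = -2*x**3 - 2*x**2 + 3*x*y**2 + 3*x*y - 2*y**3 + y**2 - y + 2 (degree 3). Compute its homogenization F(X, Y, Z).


F(X, Y, Z) = -2*X**3 - 2*X**2*Z + 3*X*Y**2 + 3*X*Y*Z - 2*Y**3 + Y**2*Z - Y*Z**2 + 2*Z**3

deg(f) = 3.
Substitute x = X/Z, y = Y/Z into f, then multiply by Z^3.
  monomial -2·x^3·y^0 ↦ -2·X^3·Y^0·Z^0.
  monomial -2·x^2·y^0 ↦ -2·X^2·Y^0·Z^1.
  monomial 3·x^1·y^2 ↦ 3·X^1·Y^2·Z^0.
  monomial 3·x^1·y^1 ↦ 3·X^1·Y^1·Z^1.
  monomial -2·x^0·y^3 ↦ -2·X^0·Y^3·Z^0.
  monomial 1·x^0·y^2 ↦ 1·X^0·Y^2·Z^1.
  monomial -1·x^0·y^1 ↦ -1·X^0·Y^1·Z^2.
  monomial 2·x^0·y^0 ↦ 2·X^0·Y^0·Z^3.
Collecting: F(X, Y, Z) = -2*X**3 - 2*X**2*Z + 3*X*Y**2 + 3*X*Y*Z - 2*Y**3 + Y**2*Z - Y*Z**2 + 2*Z**3.


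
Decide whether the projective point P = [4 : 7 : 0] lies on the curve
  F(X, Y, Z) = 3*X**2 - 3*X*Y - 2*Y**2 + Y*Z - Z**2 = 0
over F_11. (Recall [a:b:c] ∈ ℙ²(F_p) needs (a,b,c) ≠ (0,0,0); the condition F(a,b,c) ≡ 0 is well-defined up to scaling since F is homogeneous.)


F(4,7,0) ≡ 9 (mod 11); P is NOT on the curve.

Evaluate F(4, 7, 0) term-by-term (mod 11).
  3*X**2 ↦ 3·16·1·1 = 48
  -3*X*Y ↦ -3·4·7·1 = -84
  -2*Y**2 ↦ -2·1·49·1 = -98
  Y*Z ↦ 1·1·7·0 = 0
  -Z**2 ↦ -1·1·1·0 = 0
Sum: F(4, 7, 0) = (48) + (-84) + (-98) + (0) + (0) = -134.
Reducing mod 11: -134 ≡ 9 (mod 11).
Since F(a, b, c) ≡ 9 ≠ 0 (mod 11), P does NOT lie on the curve.


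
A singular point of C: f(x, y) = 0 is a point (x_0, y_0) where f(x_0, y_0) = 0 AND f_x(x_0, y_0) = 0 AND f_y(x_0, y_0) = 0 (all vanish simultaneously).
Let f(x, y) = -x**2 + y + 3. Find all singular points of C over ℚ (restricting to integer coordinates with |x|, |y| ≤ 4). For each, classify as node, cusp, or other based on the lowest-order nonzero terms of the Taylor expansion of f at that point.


No singular points in the scanned grid; C is smooth there.

Compute partial derivatives:
  f_x = -2*x.
  f_y = 1.
f_y = 1 is a nonzero constant, so f_y never vanishes: no point (x, y) can satisfy f = f_x = f_y = 0. In particular no (x, y) ∈ {−4, ..., 4}² is singular; the curve is smooth.


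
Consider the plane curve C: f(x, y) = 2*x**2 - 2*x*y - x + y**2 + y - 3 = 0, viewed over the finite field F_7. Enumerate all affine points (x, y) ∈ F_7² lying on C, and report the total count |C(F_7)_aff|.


Affine F_7-points: {(1, 2), (1, 6), (2, 4), (2, 6), (5, 0), (5, 2), (6, 0), (6, 4)}; count = 8.

For each of the 49 pairs (x, y) ∈ F_7², evaluate f(x, y) mod 7. Record the zeros.
  x = 0: [0↦4, 1↦6, 2↦3, 3↦2, 4↦3, 5↦6, 6↦4]  zeros at y ∈ ∅
  x = 1: [0↦5, 1↦5, 2↦0, 3↦4, 4↦3, 5↦4, 6↦0]  zeros at y ∈ {2, 6}
  x = 2: [0↦3, 1↦1, 2↦1, 3↦3, 4↦0, 5↦6, 6↦0]  zeros at y ∈ {4, 6}
  x = 3: [0↦5, 1↦1, 2↦6, 3↦6, 4↦1, 5↦5, 6↦4]  zeros at y ∈ ∅
  x = 4: [0↦4, 1↦5, 2↦1, 3↦6, 4↦6, 5↦1, 6↦5]  zeros at y ∈ ∅
  x = 5: [0↦0, 1↦6, 2↦0, 3↦3, 4↦1, 5↦1, 6↦3]  zeros at y ∈ {0, 2}
  x = 6: [0↦0, 1↦4, 2↦3, 3↦4, 4↦0, 5↦5, 6↦5]  zeros at y ∈ {0, 4}
Collecting zeros: affine points = {(1, 2), (1, 6), (2, 4), (2, 6), (5, 0), (5, 2), (6, 0), (6, 4)}.
Total count |C(F_7)_aff| = 8.


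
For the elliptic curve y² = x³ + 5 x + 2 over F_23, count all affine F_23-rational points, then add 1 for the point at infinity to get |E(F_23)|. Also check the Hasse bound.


Affine points = {(0, 5), (0, 18), (1, 10), (1, 13), (6, 8), (6, 15), (7, 9), (7, 14), (8, 5), (8, 18), (11, 10), (11, 13), (15, 5), (15, 18), (17, 3), (17, 20), (18, 6), (18, 17), (20, 11), (20, 12)}; affine count = 20; |E(F_23)| = 21.

Discriminant check: Δ ∝ 4a³ + 27b² = 4·5³ + 27·2² = 4·125 + 27·4 ≡ 10 (mod 23). Nonzero ⇒ E is nonsingular.
For each x ∈ F_23, compute rhs = x³ + 5·x + 2 mod 23, then count y ∈ F_23 with y² ≡ rhs.
  x = 0: rhs = 2, matching y values: 5, 18 (2 points).
  x = 1: rhs = 8, matching y values: 10, 13 (2 points).
  x = 2: rhs = 20, matching y values: none (0 points).
  x = 3: rhs = 21, matching y values: none (0 points).
  x = 4: rhs = 17, matching y values: none (0 points).
  x = 5: rhs = 14, matching y values: none (0 points).
  x = 6: rhs = 18, matching y values: 8, 15 (2 points).
  x = 7: rhs = 12, matching y values: 9, 14 (2 points).
  x = 8: rhs = 2, matching y values: 5, 18 (2 points).
  x = 9: rhs = 17, matching y values: none (0 points).
  x = 10: rhs = 17, matching y values: none (0 points).
  x = 11: rhs = 8, matching y values: 10, 13 (2 points).
  x = 12: rhs = 19, matching y values: none (0 points).
  x = 13: rhs = 10, matching y values: none (0 points).
  x = 14: rhs = 10, matching y values: none (0 points).
  x = 15: rhs = 2, matching y values: 5, 18 (2 points).
  x = 16: rhs = 15, matching y values: none (0 points).
  x = 17: rhs = 9, matching y values: 3, 20 (2 points).
  x = 18: rhs = 13, matching y values: 6, 17 (2 points).
  x = 19: rhs = 10, matching y values: none (0 points).
  x = 20: rhs = 6, matching y values: 11, 12 (2 points).
  x = 21: rhs = 7, matching y values: none (0 points).
  x = 22: rhs = 19, matching y values: none (0 points).
Total affine count: 20.
Full point count |E(F_23)| = 20 + 1 = 21.
Hasse bound: |21 − (23+1)| = |-3| = 3 ≤ 2√23 ≈ 9.5917 ✓.


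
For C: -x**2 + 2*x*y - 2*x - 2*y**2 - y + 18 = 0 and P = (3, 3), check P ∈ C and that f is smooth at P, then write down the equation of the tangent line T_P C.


Tangent line at P: -2*x - 7*y + 27 = 0.

Step 1: f(3, 3) = 0, so P lies on C.
Step 2: partial derivatives
  f_x(x, y) = -2*x + 2*y - 2, f_y(x, y) = 2*x - 4*y - 1.
  f_x(P) = -2, f_y(P) = -7 (gradient nonzero, so P is smooth).
Step 3: tangent line at P: -2·(x − 3) + -7·(y − 3) = 0.
Expanding: -2*x - 7*y + 27 = 0.


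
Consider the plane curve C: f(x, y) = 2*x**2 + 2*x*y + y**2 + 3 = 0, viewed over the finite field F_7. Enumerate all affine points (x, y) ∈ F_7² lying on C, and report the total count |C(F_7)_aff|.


Affine F_7-points: {(0, 2), (0, 5), (2, 5), (3, 0), (3, 1), (4, 0), (4, 6), (5, 2)}; count = 8.

For each of the 49 pairs (x, y) ∈ F_7², evaluate f(x, y) mod 7. Record the zeros.
  x = 0: [0↦3, 1↦4, 2↦0, 3↦5, 4↦5, 5↦0, 6↦4]  zeros at y ∈ {2, 5}
  x = 1: [0↦5, 1↦1, 2↦6, 3↦6, 4↦1, 5↦5, 6↦4]  zeros at y ∈ ∅
  x = 2: [0↦4, 1↦2, 2↦2, 3↦4, 4↦1, 5↦0, 6↦1]  zeros at y ∈ {5}
  x = 3: [0↦0, 1↦0, 2↦2, 3↦6, 4↦5, 5↦6, 6↦2]  zeros at y ∈ {0, 1}
  x = 4: [0↦0, 1↦2, 2↦6, 3↦5, 4↦6, 5↦2, 6↦0]  zeros at y ∈ {0, 6}
  x = 5: [0↦4, 1↦1, 2↦0, 3↦1, 4↦4, 5↦2, 6↦2]  zeros at y ∈ {2}
  x = 6: [0↦5, 1↦4, 2↦5, 3↦1, 4↦6, 5↦6, 6↦1]  zeros at y ∈ ∅
Collecting zeros: affine points = {(0, 2), (0, 5), (2, 5), (3, 0), (3, 1), (4, 0), (4, 6), (5, 2)}.
Total count |C(F_7)_aff| = 8.


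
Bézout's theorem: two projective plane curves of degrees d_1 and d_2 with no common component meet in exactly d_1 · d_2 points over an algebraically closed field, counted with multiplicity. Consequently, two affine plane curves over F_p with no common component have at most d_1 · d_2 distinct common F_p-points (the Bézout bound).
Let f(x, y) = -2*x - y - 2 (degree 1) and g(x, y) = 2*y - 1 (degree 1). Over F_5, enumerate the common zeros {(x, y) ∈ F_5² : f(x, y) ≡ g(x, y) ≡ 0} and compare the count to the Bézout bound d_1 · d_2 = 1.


Common zeros: {(0, 3)}; count = 1; Bézout bound = 1.

deg(f) = 1, deg(g) = 1, so Bézout bound = 1.
Scan x ∈ F_5. For each x, list the y ∈ F_5 with f(x, y) ≡ 0 and those with g(x, y) ≡ 0 (mod 5); the common zeros in that column are the intersection.
  x = 0: f ≡ 0 at y ∈ {3}; g ≡ 0 at y ∈ {3}; common: {3}.
  x = 1: f ≡ 0 at y ∈ {1}; g ≡ 0 at y ∈ {3}; common: ∅.
  x = 2: f ≡ 0 at y ∈ {4}; g ≡ 0 at y ∈ {3}; common: ∅.
  x = 3: f ≡ 0 at y ∈ {2}; g ≡ 0 at y ∈ {3}; common: ∅.
  x = 4: f ≡ 0 at y ∈ {0}; g ≡ 0 at y ∈ {3}; common: ∅.
Collecting: common zeros = {(0, 3)}, so the count is 1.
Comparison with the Bézout bound: 1 ≤ 1 = deg(f)·deg(g), as expected for curves with no common component (the bound is attained).
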